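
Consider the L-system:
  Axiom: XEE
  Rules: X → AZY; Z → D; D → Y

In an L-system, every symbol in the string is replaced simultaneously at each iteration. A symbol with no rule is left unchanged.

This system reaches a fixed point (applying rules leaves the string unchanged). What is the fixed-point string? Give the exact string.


Step 0: XEE
Step 1: AZYEE
Step 2: ADYEE
Step 3: AYYEE
Step 4: AYYEE  (unchanged — fixed point at step 3)

Answer: AYYEE


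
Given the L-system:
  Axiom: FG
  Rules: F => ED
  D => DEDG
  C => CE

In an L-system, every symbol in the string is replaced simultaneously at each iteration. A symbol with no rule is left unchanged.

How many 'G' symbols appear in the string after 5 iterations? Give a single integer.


Step 0: FG  (1 'G')
Step 1: EDG  (1 'G')
Step 2: EDEDGG  (2 'G')
Step 3: EDEDGEDEDGGG  (4 'G')
Step 4: EDEDGEDEDGGEDEDGEDEDGGGG  (8 'G')
Step 5: EDEDGEDEDGGEDEDGEDEDGGGEDEDGEDEDGGEDEDGEDEDGGGGG  (16 'G')

Answer: 16


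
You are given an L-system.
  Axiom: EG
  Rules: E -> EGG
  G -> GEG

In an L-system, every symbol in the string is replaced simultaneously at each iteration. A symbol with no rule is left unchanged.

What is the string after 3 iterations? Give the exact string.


Step 0: EG
Step 1: EGGGEG
Step 2: EGGGEGGEGGEGEGGGEG
Step 3: EGGGEGGEGGEGEGGGEGGEGEGGGEGGEGEGGGEGEGGGEGGEGGEGEGGGEG

Answer: EGGGEGGEGGEGEGGGEGGEGEGGGEGGEGEGGGEGEGGGEGGEGGEGEGGGEG


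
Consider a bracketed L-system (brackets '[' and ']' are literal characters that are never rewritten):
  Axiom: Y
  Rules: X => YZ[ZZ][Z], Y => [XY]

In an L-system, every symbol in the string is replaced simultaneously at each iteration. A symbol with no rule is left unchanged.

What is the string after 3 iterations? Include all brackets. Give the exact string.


Answer: [[XY]Z[ZZ][Z][YZ[ZZ][Z][XY]]]

Derivation:
Step 0: Y
Step 1: [XY]
Step 2: [YZ[ZZ][Z][XY]]
Step 3: [[XY]Z[ZZ][Z][YZ[ZZ][Z][XY]]]


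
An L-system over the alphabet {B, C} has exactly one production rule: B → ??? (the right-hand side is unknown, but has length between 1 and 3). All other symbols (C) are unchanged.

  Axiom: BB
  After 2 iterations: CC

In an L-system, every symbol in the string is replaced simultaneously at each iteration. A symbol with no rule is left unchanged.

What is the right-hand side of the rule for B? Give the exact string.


Trying B → C:
  Step 0: BB
  Step 1: CC
  Step 2: CC
Matches the given result.

Answer: C


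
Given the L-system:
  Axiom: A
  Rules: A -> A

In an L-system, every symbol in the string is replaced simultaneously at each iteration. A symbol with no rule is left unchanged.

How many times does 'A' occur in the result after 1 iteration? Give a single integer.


Answer: 1

Derivation:
Step 0: A  (1 'A')
Step 1: A  (1 'A')


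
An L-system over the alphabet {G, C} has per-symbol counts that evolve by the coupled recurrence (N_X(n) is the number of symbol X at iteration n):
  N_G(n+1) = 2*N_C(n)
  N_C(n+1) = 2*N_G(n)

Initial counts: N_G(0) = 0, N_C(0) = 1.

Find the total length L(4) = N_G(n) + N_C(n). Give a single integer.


Step 0: N_G=0, N_C=1, L=1
Step 1: N_G=2, N_C=0, L=2
Step 2: N_G=0, N_C=4, L=4
Step 3: N_G=8, N_C=0, L=8
Step 4: N_G=0, N_C=16, L=16

Answer: 16


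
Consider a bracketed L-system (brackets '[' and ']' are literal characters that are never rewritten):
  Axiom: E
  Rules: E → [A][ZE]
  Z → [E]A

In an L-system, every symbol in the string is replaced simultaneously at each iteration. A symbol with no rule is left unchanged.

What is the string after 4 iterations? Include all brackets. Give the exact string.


Step 0: E
Step 1: [A][ZE]
Step 2: [A][[E]A[A][ZE]]
Step 3: [A][[[A][ZE]]A[A][[E]A[A][ZE]]]
Step 4: [A][[[A][[E]A[A][ZE]]]A[A][[[A][ZE]]A[A][[E]A[A][ZE]]]]

Answer: [A][[[A][[E]A[A][ZE]]]A[A][[[A][ZE]]A[A][[E]A[A][ZE]]]]


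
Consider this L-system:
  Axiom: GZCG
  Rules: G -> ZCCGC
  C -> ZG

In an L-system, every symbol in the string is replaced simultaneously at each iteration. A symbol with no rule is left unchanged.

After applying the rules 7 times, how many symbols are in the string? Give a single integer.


Answer: 2173

Derivation:
Step 0: length = 4
Step 1: length = 13
Step 2: length = 31
Step 3: length = 76
Step 4: length = 175
Step 5: length = 409
Step 6: length = 940
Step 7: length = 2173


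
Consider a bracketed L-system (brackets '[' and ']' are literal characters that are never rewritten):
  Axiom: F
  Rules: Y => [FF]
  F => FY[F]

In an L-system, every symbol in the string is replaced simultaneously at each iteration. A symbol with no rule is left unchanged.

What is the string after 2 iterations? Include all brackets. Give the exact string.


Step 0: F
Step 1: FY[F]
Step 2: FY[F][FF][FY[F]]

Answer: FY[F][FF][FY[F]]


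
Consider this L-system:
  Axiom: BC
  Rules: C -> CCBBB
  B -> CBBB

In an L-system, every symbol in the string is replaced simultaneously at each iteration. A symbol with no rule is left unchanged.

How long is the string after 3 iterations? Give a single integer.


Answer: 168

Derivation:
Step 0: length = 2
Step 1: length = 9
Step 2: length = 39
Step 3: length = 168


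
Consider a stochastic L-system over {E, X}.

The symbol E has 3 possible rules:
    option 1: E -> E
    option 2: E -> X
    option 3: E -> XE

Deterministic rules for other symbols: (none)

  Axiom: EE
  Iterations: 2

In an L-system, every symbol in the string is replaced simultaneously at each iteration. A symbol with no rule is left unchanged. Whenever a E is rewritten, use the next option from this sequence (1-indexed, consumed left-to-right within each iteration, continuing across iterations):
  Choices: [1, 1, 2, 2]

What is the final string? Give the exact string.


Answer: XX

Derivation:
Step 0: EE
Step 1: EE  (used choices [1, 1])
Step 2: XX  (used choices [2, 2])


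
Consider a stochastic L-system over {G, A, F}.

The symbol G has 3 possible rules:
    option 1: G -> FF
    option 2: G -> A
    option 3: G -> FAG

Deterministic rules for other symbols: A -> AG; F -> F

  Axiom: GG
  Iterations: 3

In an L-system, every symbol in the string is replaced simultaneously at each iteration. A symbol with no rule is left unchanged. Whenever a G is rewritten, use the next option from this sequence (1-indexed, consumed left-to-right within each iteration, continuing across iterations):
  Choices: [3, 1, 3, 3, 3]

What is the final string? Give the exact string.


Step 0: GG
Step 1: FAGFF  (used choices [3, 1])
Step 2: FAGFAGFF  (used choices [3])
Step 3: FAGFAGFAGFAGFF  (used choices [3, 3])

Answer: FAGFAGFAGFAGFF


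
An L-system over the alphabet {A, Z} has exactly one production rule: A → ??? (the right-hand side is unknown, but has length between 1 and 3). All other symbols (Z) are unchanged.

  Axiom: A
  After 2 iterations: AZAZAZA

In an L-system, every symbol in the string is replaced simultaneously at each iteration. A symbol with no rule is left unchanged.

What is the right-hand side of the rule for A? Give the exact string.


Answer: AZA

Derivation:
Trying A → AZA:
  Step 0: A
  Step 1: AZA
  Step 2: AZAZAZA
Matches the given result.


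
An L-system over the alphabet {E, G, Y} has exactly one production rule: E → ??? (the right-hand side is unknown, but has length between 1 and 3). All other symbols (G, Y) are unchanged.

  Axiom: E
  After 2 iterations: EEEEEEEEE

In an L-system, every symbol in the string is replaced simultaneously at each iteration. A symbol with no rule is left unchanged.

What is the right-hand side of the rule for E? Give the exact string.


Answer: EEE

Derivation:
Trying E → EEE:
  Step 0: E
  Step 1: EEE
  Step 2: EEEEEEEEE
Matches the given result.


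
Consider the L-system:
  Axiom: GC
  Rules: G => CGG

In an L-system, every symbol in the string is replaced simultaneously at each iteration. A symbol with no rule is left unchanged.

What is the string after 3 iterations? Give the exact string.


Answer: CCCGGCGGCCGGCGGC

Derivation:
Step 0: GC
Step 1: CGGC
Step 2: CCGGCGGC
Step 3: CCCGGCGGCCGGCGGC


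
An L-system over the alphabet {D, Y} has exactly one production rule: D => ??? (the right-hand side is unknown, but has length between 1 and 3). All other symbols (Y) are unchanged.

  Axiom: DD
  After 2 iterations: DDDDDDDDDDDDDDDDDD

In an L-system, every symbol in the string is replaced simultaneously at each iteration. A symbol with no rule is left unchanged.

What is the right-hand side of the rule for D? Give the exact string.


Trying D => DDD:
  Step 0: DD
  Step 1: DDDDDD
  Step 2: DDDDDDDDDDDDDDDDDD
Matches the given result.

Answer: DDD


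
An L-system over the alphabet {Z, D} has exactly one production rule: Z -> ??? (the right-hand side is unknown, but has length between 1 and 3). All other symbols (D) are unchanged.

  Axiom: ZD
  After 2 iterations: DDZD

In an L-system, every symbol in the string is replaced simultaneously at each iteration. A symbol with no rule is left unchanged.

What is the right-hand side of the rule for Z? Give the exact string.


Answer: DZ

Derivation:
Trying Z -> DZ:
  Step 0: ZD
  Step 1: DZD
  Step 2: DDZD
Matches the given result.


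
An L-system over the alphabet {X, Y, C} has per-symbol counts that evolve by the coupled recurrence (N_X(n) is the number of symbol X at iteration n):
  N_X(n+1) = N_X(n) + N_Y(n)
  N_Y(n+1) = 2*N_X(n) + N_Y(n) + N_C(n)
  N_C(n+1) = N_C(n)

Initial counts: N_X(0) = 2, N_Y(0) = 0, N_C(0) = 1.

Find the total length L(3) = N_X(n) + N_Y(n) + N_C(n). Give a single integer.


Step 0: N_X=2, N_Y=0, N_C=1, L=3
Step 1: N_X=2, N_Y=5, N_C=1, L=8
Step 2: N_X=7, N_Y=10, N_C=1, L=18
Step 3: N_X=17, N_Y=25, N_C=1, L=43

Answer: 43


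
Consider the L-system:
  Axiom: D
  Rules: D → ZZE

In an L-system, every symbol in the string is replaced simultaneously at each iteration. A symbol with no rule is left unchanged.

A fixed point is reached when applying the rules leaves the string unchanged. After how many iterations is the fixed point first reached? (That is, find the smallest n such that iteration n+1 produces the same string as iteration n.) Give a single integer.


Answer: 1

Derivation:
Step 0: D
Step 1: ZZE
Step 2: ZZE  (unchanged — fixed point at step 1)


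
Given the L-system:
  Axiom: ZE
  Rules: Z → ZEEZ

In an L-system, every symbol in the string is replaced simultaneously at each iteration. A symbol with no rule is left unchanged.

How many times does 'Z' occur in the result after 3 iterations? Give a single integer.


Step 0: ZE  (1 'Z')
Step 1: ZEEZE  (2 'Z')
Step 2: ZEEZEEZEEZE  (4 'Z')
Step 3: ZEEZEEZEEZEEZEEZEEZEEZE  (8 'Z')

Answer: 8


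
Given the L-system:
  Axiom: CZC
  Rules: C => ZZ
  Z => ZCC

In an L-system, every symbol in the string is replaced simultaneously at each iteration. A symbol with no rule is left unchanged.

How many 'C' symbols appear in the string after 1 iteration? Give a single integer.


Answer: 2

Derivation:
Step 0: CZC  (2 'C')
Step 1: ZZZCCZZ  (2 'C')


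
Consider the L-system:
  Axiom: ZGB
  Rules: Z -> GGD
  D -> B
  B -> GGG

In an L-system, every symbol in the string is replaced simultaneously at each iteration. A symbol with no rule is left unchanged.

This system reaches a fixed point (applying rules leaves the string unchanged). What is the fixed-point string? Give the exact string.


Step 0: ZGB
Step 1: GGDGGGG
Step 2: GGBGGGG
Step 3: GGGGGGGGG
Step 4: GGGGGGGGG  (unchanged — fixed point at step 3)

Answer: GGGGGGGGG


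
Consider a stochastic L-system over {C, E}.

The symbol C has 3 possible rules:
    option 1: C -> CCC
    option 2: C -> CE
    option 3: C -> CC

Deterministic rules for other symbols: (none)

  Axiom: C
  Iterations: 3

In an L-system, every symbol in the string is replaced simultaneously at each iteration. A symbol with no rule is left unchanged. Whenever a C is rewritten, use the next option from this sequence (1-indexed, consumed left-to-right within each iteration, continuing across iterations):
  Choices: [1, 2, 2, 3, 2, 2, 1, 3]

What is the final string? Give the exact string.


Step 0: C
Step 1: CCC  (used choices [1])
Step 2: CECECC  (used choices [2, 2, 3])
Step 3: CEECEECCCCC  (used choices [2, 2, 1, 3])

Answer: CEECEECCCCC


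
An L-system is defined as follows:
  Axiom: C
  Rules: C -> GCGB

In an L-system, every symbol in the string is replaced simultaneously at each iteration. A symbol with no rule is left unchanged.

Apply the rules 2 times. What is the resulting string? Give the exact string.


Answer: GGCGBGB

Derivation:
Step 0: C
Step 1: GCGB
Step 2: GGCGBGB


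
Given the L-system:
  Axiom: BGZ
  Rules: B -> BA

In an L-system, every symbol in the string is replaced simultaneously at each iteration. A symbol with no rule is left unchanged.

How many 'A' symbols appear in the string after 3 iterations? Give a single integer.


Answer: 3

Derivation:
Step 0: BGZ  (0 'A')
Step 1: BAGZ  (1 'A')
Step 2: BAAGZ  (2 'A')
Step 3: BAAAGZ  (3 'A')


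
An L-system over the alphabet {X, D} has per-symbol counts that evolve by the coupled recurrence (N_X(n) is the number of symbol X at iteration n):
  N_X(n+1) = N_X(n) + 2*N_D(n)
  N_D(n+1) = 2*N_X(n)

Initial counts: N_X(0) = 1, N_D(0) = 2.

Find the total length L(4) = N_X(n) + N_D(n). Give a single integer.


Step 0: N_X=1, N_D=2, L=3
Step 1: N_X=5, N_D=2, L=7
Step 2: N_X=9, N_D=10, L=19
Step 3: N_X=29, N_D=18, L=47
Step 4: N_X=65, N_D=58, L=123

Answer: 123


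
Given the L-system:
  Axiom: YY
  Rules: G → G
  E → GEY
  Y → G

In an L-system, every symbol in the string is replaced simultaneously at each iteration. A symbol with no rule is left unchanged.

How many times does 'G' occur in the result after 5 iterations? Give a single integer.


Answer: 2

Derivation:
Step 0: YY  (0 'G')
Step 1: GG  (2 'G')
Step 2: GG  (2 'G')
Step 3: GG  (2 'G')
Step 4: GG  (2 'G')
Step 5: GG  (2 'G')


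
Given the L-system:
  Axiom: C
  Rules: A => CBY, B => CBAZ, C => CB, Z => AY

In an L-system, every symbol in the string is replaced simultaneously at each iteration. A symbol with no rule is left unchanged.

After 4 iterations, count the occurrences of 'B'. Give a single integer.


Answer: 13

Derivation:
Step 0: C  (0 'B')
Step 1: CB  (1 'B')
Step 2: CBCBAZ  (2 'B')
Step 3: CBCBAZCBCBAZCBYAY  (5 'B')
Step 4: CBCBAZCBCBAZCBYAYCBCBAZCBCBAZCBYAYCBCBAZYCBYY  (13 'B')


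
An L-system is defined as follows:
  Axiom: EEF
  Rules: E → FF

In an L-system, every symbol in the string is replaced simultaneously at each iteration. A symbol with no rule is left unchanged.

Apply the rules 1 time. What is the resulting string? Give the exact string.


Answer: FFFFF

Derivation:
Step 0: EEF
Step 1: FFFFF


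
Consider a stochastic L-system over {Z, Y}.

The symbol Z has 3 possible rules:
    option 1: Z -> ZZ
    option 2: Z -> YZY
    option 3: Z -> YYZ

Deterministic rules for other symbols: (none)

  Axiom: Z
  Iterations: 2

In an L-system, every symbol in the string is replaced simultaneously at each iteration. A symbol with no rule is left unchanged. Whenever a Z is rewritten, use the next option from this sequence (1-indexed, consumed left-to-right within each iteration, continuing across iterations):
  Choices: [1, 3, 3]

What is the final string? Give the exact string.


Answer: YYZYYZ

Derivation:
Step 0: Z
Step 1: ZZ  (used choices [1])
Step 2: YYZYYZ  (used choices [3, 3])


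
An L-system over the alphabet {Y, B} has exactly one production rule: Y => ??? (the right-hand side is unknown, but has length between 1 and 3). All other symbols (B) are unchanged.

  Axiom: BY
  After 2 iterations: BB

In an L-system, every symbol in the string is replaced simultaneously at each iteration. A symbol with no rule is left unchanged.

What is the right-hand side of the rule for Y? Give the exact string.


Answer: B

Derivation:
Trying Y => B:
  Step 0: BY
  Step 1: BB
  Step 2: BB
Matches the given result.


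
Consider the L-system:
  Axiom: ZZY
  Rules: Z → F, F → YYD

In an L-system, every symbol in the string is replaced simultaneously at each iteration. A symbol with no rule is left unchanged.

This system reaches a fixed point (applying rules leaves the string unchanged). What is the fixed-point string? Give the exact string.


Answer: YYDYYDY

Derivation:
Step 0: ZZY
Step 1: FFY
Step 2: YYDYYDY
Step 3: YYDYYDY  (unchanged — fixed point at step 2)


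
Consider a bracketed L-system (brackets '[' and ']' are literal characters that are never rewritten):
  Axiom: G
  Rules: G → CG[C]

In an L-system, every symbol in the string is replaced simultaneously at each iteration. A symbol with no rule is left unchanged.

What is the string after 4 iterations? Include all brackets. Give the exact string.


Answer: CCCCG[C][C][C][C]

Derivation:
Step 0: G
Step 1: CG[C]
Step 2: CCG[C][C]
Step 3: CCCG[C][C][C]
Step 4: CCCCG[C][C][C][C]


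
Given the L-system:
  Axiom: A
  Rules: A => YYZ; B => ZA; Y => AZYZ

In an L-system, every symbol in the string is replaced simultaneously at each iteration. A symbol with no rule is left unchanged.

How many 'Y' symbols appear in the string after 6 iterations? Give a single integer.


Step 0: A  (0 'Y')
Step 1: YYZ  (2 'Y')
Step 2: AZYZAZYZZ  (2 'Y')
Step 3: YYZZAZYZZYYZZAZYZZZ  (6 'Y')
Step 4: AZYZAZYZZZYYZZAZYZZZAZYZAZYZZZYYZZAZYZZZZ  (10 'Y')
Step 5: YYZZAZYZZYYZZAZYZZZZAZYZAZYZZZYYZZAZYZZZZYYZZAZYZZYYZZAZYZZZZAZYZAZYZZZYYZZAZYZZZZZ  (22 'Y')
Step 6: AZYZAZYZZZYYZZAZYZZZAZYZAZYZZZYYZZAZYZZZZZYYZZAZYZZYYZZAZYZZZZAZYZAZYZZZYYZZAZYZZZZZAZYZAZYZZZYYZZAZYZZZAZYZAZYZZZYYZZAZYZZZZZYYZZAZYZZYYZZAZYZZZZAZYZAZYZZZYYZZAZYZZZZZZ  (42 'Y')

Answer: 42


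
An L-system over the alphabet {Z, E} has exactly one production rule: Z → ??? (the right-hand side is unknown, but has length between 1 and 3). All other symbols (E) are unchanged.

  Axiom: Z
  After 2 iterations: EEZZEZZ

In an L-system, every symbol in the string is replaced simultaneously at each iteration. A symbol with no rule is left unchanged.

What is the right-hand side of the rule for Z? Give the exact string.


Answer: EZZ

Derivation:
Trying Z → EZZ:
  Step 0: Z
  Step 1: EZZ
  Step 2: EEZZEZZ
Matches the given result.


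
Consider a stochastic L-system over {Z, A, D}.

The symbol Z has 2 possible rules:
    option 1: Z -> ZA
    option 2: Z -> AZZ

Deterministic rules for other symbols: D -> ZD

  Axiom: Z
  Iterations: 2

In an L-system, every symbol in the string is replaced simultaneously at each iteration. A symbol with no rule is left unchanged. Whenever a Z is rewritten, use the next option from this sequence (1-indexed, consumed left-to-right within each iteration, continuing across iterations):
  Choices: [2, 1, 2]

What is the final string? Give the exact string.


Step 0: Z
Step 1: AZZ  (used choices [2])
Step 2: AZAAZZ  (used choices [1, 2])

Answer: AZAAZZ


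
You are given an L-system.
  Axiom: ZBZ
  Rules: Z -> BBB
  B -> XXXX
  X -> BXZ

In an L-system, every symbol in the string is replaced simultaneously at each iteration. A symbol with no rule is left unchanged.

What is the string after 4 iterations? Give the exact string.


Answer: XXXXBXZBBBXXXXBXZBBBXXXXBXZBBBXXXXBXZBBBXXXXBXZBBBXXXXBXZBBBXXXXBXZBBBXXXXBXZBBBXXXXBXZBBBXXXXBXZBBBXXXXBXZBBBXXXXBXZBBBBXZBXZBXZBXZXXXXBXZBBBXXXXXXXXXXXXBXZBXZBXZBXZXXXXBXZBBBXXXXXXXXXXXXBXZBXZBXZBXZXXXXBXZBBBXXXXXXXXXXXXBXZBXZBXZBXZXXXXBXZBBBXXXXXXXXXXXXXXXXBXZBBBXXXXBXZBBBXXXXBXZBBBXXXXBXZBBBXXXXBXZBBBXXXXBXZBBBXXXXBXZBBBXXXXBXZBBBXXXXBXZBBBXXXXBXZBBBXXXXBXZBBBXXXXBXZBBB

Derivation:
Step 0: ZBZ
Step 1: BBBXXXXBBB
Step 2: XXXXXXXXXXXXBXZBXZBXZBXZXXXXXXXXXXXX
Step 3: BXZBXZBXZBXZBXZBXZBXZBXZBXZBXZBXZBXZXXXXBXZBBBXXXXBXZBBBXXXXBXZBBBXXXXBXZBBBBXZBXZBXZBXZBXZBXZBXZBXZBXZBXZBXZBXZ
Step 4: XXXXBXZBBBXXXXBXZBBBXXXXBXZBBBXXXXBXZBBBXXXXBXZBBBXXXXBXZBBBXXXXBXZBBBXXXXBXZBBBXXXXBXZBBBXXXXBXZBBBXXXXBXZBBBXXXXBXZBBBBXZBXZBXZBXZXXXXBXZBBBXXXXXXXXXXXXBXZBXZBXZBXZXXXXBXZBBBXXXXXXXXXXXXBXZBXZBXZBXZXXXXBXZBBBXXXXXXXXXXXXBXZBXZBXZBXZXXXXBXZBBBXXXXXXXXXXXXXXXXBXZBBBXXXXBXZBBBXXXXBXZBBBXXXXBXZBBBXXXXBXZBBBXXXXBXZBBBXXXXBXZBBBXXXXBXZBBBXXXXBXZBBBXXXXBXZBBBXXXXBXZBBBXXXXBXZBBB


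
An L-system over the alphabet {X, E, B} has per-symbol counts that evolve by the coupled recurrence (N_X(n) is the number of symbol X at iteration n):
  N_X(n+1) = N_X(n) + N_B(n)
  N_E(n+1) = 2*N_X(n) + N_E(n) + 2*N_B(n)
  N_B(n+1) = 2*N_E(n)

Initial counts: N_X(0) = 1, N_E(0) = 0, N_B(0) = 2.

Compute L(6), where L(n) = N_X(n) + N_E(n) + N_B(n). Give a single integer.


Step 0: N_X=1, N_E=0, N_B=2, L=3
Step 1: N_X=3, N_E=6, N_B=0, L=9
Step 2: N_X=3, N_E=12, N_B=12, L=27
Step 3: N_X=15, N_E=42, N_B=24, L=81
Step 4: N_X=39, N_E=120, N_B=84, L=243
Step 5: N_X=123, N_E=366, N_B=240, L=729
Step 6: N_X=363, N_E=1092, N_B=732, L=2187

Answer: 2187


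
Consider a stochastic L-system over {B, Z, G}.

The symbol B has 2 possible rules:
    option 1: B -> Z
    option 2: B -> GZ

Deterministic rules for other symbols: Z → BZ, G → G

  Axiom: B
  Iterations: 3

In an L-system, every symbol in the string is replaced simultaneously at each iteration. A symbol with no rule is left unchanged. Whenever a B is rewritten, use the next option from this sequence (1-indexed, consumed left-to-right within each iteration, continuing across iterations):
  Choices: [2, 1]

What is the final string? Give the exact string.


Step 0: B
Step 1: GZ  (used choices [2])
Step 2: GBZ  (used choices [])
Step 3: GZBZ  (used choices [1])

Answer: GZBZ


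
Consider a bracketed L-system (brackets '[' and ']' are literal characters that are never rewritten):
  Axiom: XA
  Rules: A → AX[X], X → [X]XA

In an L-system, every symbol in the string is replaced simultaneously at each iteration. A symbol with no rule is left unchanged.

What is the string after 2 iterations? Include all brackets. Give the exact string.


Step 0: XA
Step 1: [X]XAAX[X]
Step 2: [[X]XA][X]XAAX[X]AX[X][X]XA[[X]XA]

Answer: [[X]XA][X]XAAX[X]AX[X][X]XA[[X]XA]


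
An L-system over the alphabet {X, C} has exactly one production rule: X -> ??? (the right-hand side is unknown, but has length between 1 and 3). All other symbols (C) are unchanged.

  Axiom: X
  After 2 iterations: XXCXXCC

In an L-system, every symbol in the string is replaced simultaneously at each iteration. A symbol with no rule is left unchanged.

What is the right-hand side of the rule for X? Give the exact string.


Answer: XXC

Derivation:
Trying X -> XXC:
  Step 0: X
  Step 1: XXC
  Step 2: XXCXXCC
Matches the given result.


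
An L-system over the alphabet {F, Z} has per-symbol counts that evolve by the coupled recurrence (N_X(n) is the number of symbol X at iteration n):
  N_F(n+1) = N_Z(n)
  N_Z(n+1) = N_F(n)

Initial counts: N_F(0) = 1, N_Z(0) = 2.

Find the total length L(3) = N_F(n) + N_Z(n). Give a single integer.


Answer: 3

Derivation:
Step 0: N_F=1, N_Z=2, L=3
Step 1: N_F=2, N_Z=1, L=3
Step 2: N_F=1, N_Z=2, L=3
Step 3: N_F=2, N_Z=1, L=3


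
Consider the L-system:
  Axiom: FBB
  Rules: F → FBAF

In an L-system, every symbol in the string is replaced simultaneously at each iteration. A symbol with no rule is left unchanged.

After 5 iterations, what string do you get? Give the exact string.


Step 0: FBB
Step 1: FBAFBB
Step 2: FBAFBAFBAFBB
Step 3: FBAFBAFBAFBAFBAFBAFBAFBB
Step 4: FBAFBAFBAFBAFBAFBAFBAFBAFBAFBAFBAFBAFBAFBAFBAFBB
Step 5: FBAFBAFBAFBAFBAFBAFBAFBAFBAFBAFBAFBAFBAFBAFBAFBAFBAFBAFBAFBAFBAFBAFBAFBAFBAFBAFBAFBAFBAFBAFBAFBB

Answer: FBAFBAFBAFBAFBAFBAFBAFBAFBAFBAFBAFBAFBAFBAFBAFBAFBAFBAFBAFBAFBAFBAFBAFBAFBAFBAFBAFBAFBAFBAFBAFBB


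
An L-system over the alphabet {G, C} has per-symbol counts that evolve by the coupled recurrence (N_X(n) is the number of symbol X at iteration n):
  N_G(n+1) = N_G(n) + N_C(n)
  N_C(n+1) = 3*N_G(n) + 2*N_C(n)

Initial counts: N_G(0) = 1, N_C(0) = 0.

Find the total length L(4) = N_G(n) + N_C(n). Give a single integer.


Answer: 142

Derivation:
Step 0: N_G=1, N_C=0, L=1
Step 1: N_G=1, N_C=3, L=4
Step 2: N_G=4, N_C=9, L=13
Step 3: N_G=13, N_C=30, L=43
Step 4: N_G=43, N_C=99, L=142


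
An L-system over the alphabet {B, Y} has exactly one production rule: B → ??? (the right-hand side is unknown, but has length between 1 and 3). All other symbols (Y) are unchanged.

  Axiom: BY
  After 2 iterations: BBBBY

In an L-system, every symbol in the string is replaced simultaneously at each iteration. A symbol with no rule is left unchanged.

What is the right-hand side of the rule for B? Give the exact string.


Answer: BB

Derivation:
Trying B → BB:
  Step 0: BY
  Step 1: BBY
  Step 2: BBBBY
Matches the given result.


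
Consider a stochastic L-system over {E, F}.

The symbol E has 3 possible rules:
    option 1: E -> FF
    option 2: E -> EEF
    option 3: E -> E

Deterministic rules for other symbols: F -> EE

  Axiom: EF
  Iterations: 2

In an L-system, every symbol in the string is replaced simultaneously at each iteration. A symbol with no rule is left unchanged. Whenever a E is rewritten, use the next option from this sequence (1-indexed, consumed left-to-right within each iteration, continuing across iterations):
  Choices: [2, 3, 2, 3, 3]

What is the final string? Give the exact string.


Step 0: EF
Step 1: EEFEE  (used choices [2])
Step 2: EEEFEEEE  (used choices [3, 2, 3, 3])

Answer: EEEFEEEE


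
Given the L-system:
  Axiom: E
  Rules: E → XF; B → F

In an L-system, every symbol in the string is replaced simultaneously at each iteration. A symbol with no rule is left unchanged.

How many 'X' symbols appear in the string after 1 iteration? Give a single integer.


Step 0: E  (0 'X')
Step 1: XF  (1 'X')

Answer: 1


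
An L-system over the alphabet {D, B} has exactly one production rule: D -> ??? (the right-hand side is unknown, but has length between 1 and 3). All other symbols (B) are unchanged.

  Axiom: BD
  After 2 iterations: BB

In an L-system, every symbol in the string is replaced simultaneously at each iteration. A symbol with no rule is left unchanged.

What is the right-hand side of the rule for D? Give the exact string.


Trying D -> B:
  Step 0: BD
  Step 1: BB
  Step 2: BB
Matches the given result.

Answer: B


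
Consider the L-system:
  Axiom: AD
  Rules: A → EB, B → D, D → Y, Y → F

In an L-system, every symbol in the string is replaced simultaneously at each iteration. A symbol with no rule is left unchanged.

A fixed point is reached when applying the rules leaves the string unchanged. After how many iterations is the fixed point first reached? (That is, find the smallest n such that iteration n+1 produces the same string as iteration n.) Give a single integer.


Step 0: AD
Step 1: EBY
Step 2: EDF
Step 3: EYF
Step 4: EFF
Step 5: EFF  (unchanged — fixed point at step 4)

Answer: 4


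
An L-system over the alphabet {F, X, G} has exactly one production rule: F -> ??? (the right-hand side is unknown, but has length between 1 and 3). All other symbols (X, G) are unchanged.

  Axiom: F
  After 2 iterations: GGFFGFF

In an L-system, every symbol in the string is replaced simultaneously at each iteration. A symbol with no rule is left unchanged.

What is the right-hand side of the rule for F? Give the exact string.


Answer: GFF

Derivation:
Trying F -> GFF:
  Step 0: F
  Step 1: GFF
  Step 2: GGFFGFF
Matches the given result.


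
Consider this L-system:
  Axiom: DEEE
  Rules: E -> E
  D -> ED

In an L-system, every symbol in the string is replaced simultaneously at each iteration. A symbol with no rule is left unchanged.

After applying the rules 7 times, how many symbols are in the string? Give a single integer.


Answer: 11

Derivation:
Step 0: length = 4
Step 1: length = 5
Step 2: length = 6
Step 3: length = 7
Step 4: length = 8
Step 5: length = 9
Step 6: length = 10
Step 7: length = 11


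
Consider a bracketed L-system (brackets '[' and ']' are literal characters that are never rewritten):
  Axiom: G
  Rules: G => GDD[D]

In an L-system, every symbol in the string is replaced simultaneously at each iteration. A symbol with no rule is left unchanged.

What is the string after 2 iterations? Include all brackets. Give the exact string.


Step 0: G
Step 1: GDD[D]
Step 2: GDD[D]DD[D]

Answer: GDD[D]DD[D]


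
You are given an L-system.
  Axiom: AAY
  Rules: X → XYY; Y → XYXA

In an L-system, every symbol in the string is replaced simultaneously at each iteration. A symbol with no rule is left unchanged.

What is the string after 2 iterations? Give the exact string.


Step 0: AAY
Step 1: AAXYXA
Step 2: AAXYYXYXAXYYA

Answer: AAXYYXYXAXYYA


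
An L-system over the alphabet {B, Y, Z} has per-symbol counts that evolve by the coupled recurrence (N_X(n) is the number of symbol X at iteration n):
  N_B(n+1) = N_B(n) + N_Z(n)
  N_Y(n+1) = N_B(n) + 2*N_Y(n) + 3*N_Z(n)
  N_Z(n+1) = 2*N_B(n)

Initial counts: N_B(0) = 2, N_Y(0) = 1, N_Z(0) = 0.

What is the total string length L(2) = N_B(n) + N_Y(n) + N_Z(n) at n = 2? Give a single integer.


Step 0: N_B=2, N_Y=1, N_Z=0, L=3
Step 1: N_B=2, N_Y=4, N_Z=4, L=10
Step 2: N_B=6, N_Y=22, N_Z=4, L=32

Answer: 32


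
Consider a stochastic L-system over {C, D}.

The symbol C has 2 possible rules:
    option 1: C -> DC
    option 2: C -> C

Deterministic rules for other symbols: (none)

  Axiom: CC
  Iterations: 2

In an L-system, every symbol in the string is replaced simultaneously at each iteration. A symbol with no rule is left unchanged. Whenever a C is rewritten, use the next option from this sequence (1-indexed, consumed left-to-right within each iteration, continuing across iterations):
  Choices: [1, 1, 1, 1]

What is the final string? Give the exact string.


Step 0: CC
Step 1: DCDC  (used choices [1, 1])
Step 2: DDCDDC  (used choices [1, 1])

Answer: DDCDDC


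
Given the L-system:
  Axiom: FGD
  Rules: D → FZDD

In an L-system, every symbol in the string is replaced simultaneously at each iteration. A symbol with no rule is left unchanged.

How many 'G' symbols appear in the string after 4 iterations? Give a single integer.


Answer: 1

Derivation:
Step 0: FGD  (1 'G')
Step 1: FGFZDD  (1 'G')
Step 2: FGFZFZDDFZDD  (1 'G')
Step 3: FGFZFZFZDDFZDDFZFZDDFZDD  (1 'G')
Step 4: FGFZFZFZFZDDFZDDFZFZDDFZDDFZFZFZDDFZDDFZFZDDFZDD  (1 'G')


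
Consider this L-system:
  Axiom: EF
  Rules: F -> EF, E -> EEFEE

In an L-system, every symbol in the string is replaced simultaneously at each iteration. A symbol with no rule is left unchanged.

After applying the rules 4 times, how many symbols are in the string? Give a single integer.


Step 0: length = 2
Step 1: length = 7
Step 2: length = 29
Step 3: length = 124
Step 4: length = 533

Answer: 533


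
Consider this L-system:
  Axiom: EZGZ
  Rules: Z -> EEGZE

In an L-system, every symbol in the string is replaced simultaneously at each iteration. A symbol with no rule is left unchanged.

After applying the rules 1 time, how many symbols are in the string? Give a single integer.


Answer: 12

Derivation:
Step 0: length = 4
Step 1: length = 12


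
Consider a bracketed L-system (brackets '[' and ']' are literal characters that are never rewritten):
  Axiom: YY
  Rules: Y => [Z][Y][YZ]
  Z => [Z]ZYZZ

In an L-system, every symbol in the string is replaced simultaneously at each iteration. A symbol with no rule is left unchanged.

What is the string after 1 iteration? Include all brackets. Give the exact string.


Answer: [Z][Y][YZ][Z][Y][YZ]

Derivation:
Step 0: YY
Step 1: [Z][Y][YZ][Z][Y][YZ]


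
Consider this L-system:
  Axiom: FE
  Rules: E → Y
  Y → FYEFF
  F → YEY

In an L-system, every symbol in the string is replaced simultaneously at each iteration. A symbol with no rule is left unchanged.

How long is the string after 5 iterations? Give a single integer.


Step 0: length = 2
Step 1: length = 4
Step 2: length = 16
Step 3: length = 50
Step 4: length = 174
Step 5: length = 572

Answer: 572


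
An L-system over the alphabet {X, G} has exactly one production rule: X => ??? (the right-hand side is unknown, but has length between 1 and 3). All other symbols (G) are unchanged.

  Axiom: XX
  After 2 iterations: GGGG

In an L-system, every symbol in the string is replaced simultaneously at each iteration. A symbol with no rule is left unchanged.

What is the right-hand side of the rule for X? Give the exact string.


Answer: GG

Derivation:
Trying X => GG:
  Step 0: XX
  Step 1: GGGG
  Step 2: GGGG
Matches the given result.


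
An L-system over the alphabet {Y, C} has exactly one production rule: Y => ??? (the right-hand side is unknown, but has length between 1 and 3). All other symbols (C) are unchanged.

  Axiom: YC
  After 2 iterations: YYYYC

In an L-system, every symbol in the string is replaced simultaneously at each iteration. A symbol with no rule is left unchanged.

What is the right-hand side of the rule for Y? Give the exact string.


Answer: YY

Derivation:
Trying Y => YY:
  Step 0: YC
  Step 1: YYC
  Step 2: YYYYC
Matches the given result.


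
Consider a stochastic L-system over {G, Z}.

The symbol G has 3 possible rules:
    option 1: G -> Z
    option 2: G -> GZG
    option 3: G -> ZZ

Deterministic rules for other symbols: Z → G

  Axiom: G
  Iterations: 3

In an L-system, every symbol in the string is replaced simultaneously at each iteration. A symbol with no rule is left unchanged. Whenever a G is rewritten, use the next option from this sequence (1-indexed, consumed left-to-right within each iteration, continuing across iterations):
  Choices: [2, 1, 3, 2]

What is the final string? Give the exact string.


Answer: GGZGGG

Derivation:
Step 0: G
Step 1: GZG  (used choices [2])
Step 2: ZGZZ  (used choices [1, 3])
Step 3: GGZGGG  (used choices [2])


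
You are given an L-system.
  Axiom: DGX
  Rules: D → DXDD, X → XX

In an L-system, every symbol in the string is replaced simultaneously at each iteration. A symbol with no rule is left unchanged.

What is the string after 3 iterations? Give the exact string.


Answer: DXDDXXDXDDDXDDXXXXDXDDXXDXDDDXDDDXDDXXDXDDDXDDGXXXXXXXX

Derivation:
Step 0: DGX
Step 1: DXDDGXX
Step 2: DXDDXXDXDDDXDDGXXXX
Step 3: DXDDXXDXDDDXDDXXXXDXDDXXDXDDDXDDDXDDXXDXDDDXDDGXXXXXXXX


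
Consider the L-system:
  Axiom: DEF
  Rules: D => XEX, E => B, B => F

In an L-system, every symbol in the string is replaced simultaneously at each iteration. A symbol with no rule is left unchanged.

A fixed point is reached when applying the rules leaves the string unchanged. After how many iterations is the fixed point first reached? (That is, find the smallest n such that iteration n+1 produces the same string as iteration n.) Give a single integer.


Step 0: DEF
Step 1: XEXBF
Step 2: XBXFF
Step 3: XFXFF
Step 4: XFXFF  (unchanged — fixed point at step 3)

Answer: 3


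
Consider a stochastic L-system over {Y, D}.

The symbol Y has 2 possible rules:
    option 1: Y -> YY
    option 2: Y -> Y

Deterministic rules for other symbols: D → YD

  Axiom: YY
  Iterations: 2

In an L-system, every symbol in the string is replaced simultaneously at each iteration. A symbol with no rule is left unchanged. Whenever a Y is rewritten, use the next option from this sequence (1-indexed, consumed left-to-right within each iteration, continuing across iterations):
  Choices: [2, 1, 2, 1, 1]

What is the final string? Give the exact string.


Step 0: YY
Step 1: YYY  (used choices [2, 1])
Step 2: YYYYY  (used choices [2, 1, 1])

Answer: YYYYY


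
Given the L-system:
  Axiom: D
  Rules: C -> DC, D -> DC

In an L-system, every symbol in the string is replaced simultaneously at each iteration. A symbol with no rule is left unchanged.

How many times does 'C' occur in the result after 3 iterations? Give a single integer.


Step 0: D  (0 'C')
Step 1: DC  (1 'C')
Step 2: DCDC  (2 'C')
Step 3: DCDCDCDC  (4 'C')

Answer: 4


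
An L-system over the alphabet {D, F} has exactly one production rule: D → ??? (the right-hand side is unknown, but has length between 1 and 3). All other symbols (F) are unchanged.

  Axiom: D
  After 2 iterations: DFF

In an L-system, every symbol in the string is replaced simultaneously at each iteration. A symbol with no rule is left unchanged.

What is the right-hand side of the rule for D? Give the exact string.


Trying D → DF:
  Step 0: D
  Step 1: DF
  Step 2: DFF
Matches the given result.

Answer: DF


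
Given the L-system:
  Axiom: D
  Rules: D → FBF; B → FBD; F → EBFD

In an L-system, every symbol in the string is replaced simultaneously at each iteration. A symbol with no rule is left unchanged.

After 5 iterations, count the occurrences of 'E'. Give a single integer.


Answer: 50

Derivation:
Step 0: D  (0 'E')
Step 1: FBF  (0 'E')
Step 2: EBFDFBDEBFD  (2 'E')
Step 3: EFBDEBFDFBFEBFDFBDFBFEFBDEBFDFBF  (5 'E')
Step 4: EEBFDFBDFBFEFBDEBFDFBFEBFDFBDEBFDEFBDEBFDFBFEBFDFBDFBFEBFDFBDEBFDEEBFDFBDFBFEFBDEBFDFBFEBFDFBDEBFD  (17 'E')
Step 5: EEFBDEBFDFBFEBFDFBDFBFEBFDFBDEBFDEEBFDFBDFBFEFBDEBFDFBFEBFDFBDEBFDEFBDEBFDFBFEBFDFBDFBFEFBDEBFDFBFEEBFDFBDFBFEFBDEBFDFBFEBFDFBDEBFDEFBDEBFDFBFEBFDFBDFBFEBFDFBDEBFDEFBDEBFDFBFEBFDFBDFBFEFBDEBFDFBFEEFBDEBFDFBFEBFDFBDFBFEBFDFBDEBFDEEBFDFBDFBFEFBDEBFDFBFEBFDFBDEBFDEFBDEBFDFBFEBFDFBDFBFEFBDEBFDFBF  (50 'E')


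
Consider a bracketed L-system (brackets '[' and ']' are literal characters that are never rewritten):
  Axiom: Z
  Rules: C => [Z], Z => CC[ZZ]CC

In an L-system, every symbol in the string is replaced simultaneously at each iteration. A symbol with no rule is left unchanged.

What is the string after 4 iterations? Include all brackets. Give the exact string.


Step 0: Z
Step 1: CC[ZZ]CC
Step 2: [Z][Z][CC[ZZ]CCCC[ZZ]CC][Z][Z]
Step 3: [CC[ZZ]CC][CC[ZZ]CC][[Z][Z][CC[ZZ]CCCC[ZZ]CC][Z][Z][Z][Z][CC[ZZ]CCCC[ZZ]CC][Z][Z]][CC[ZZ]CC][CC[ZZ]CC]
Step 4: [[Z][Z][CC[ZZ]CCCC[ZZ]CC][Z][Z]][[Z][Z][CC[ZZ]CCCC[ZZ]CC][Z][Z]][[CC[ZZ]CC][CC[ZZ]CC][[Z][Z][CC[ZZ]CCCC[ZZ]CC][Z][Z][Z][Z][CC[ZZ]CCCC[ZZ]CC][Z][Z]][CC[ZZ]CC][CC[ZZ]CC][CC[ZZ]CC][CC[ZZ]CC][[Z][Z][CC[ZZ]CCCC[ZZ]CC][Z][Z][Z][Z][CC[ZZ]CCCC[ZZ]CC][Z][Z]][CC[ZZ]CC][CC[ZZ]CC]][[Z][Z][CC[ZZ]CCCC[ZZ]CC][Z][Z]][[Z][Z][CC[ZZ]CCCC[ZZ]CC][Z][Z]]

Answer: [[Z][Z][CC[ZZ]CCCC[ZZ]CC][Z][Z]][[Z][Z][CC[ZZ]CCCC[ZZ]CC][Z][Z]][[CC[ZZ]CC][CC[ZZ]CC][[Z][Z][CC[ZZ]CCCC[ZZ]CC][Z][Z][Z][Z][CC[ZZ]CCCC[ZZ]CC][Z][Z]][CC[ZZ]CC][CC[ZZ]CC][CC[ZZ]CC][CC[ZZ]CC][[Z][Z][CC[ZZ]CCCC[ZZ]CC][Z][Z][Z][Z][CC[ZZ]CCCC[ZZ]CC][Z][Z]][CC[ZZ]CC][CC[ZZ]CC]][[Z][Z][CC[ZZ]CCCC[ZZ]CC][Z][Z]][[Z][Z][CC[ZZ]CCCC[ZZ]CC][Z][Z]]


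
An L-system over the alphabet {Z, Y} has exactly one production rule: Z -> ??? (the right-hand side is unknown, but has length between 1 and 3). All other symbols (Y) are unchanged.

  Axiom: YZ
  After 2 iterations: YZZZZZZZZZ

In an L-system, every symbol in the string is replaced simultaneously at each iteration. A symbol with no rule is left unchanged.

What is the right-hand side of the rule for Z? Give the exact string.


Trying Z -> ZZZ:
  Step 0: YZ
  Step 1: YZZZ
  Step 2: YZZZZZZZZZ
Matches the given result.

Answer: ZZZ


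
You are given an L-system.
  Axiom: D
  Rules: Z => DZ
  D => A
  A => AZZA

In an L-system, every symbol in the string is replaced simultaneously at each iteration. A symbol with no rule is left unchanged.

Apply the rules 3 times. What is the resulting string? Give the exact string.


Step 0: D
Step 1: A
Step 2: AZZA
Step 3: AZZADZDZAZZA

Answer: AZZADZDZAZZA


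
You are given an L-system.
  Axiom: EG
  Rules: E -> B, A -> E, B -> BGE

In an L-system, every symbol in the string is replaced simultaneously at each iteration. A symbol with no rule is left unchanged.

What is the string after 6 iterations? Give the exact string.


Step 0: EG
Step 1: BG
Step 2: BGEG
Step 3: BGEGBG
Step 4: BGEGBGBGEG
Step 5: BGEGBGBGEGBGEGBG
Step 6: BGEGBGBGEGBGEGBGBGEGBGBGEG

Answer: BGEGBGBGEGBGEGBGBGEGBGBGEG


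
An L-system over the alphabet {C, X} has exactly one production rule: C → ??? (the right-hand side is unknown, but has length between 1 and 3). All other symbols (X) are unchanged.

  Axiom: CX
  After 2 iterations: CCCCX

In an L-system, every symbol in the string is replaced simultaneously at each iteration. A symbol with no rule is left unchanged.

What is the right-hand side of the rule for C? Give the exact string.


Trying C → CC:
  Step 0: CX
  Step 1: CCX
  Step 2: CCCCX
Matches the given result.

Answer: CC
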